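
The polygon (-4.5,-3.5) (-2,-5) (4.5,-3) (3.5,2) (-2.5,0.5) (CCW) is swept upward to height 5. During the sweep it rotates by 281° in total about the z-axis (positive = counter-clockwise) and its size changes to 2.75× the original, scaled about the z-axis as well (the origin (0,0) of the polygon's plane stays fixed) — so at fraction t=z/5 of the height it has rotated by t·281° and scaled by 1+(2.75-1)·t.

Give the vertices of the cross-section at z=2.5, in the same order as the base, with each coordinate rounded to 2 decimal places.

t = z/height = 2.5/5 = 0.5
s = 1 + (scale-1)·z/height = 1 + (2.75-1)·2.5/5 = 1.875000
θ = twist·z/height = 281°·2.5/5 = 140.5000° = 2.452188 rad
cos θ = -0.771625, sin θ = 0.636078 (intermediates below are computed at full precision and shown rounded to 5 d.p.)
v1: (-4.5,-3.5) → rotate → (5.69858,-0.16167) → ×s → (10.68485,-0.30312) → (10.68,-0.30)
v2: (-2,-5) → rotate → (4.72364,2.58597) → ×s → (8.85683,4.84869) → (8.86,4.85)
v3: (4.5,-3) → rotate → (-1.56408,5.17723) → ×s → (-2.93264,9.70730) → (-2.93,9.71)
v4: (3.5,2) → rotate → (-3.97284,0.68302) → ×s → (-7.44908,1.28067) → (-7.45,1.28)
v5: (-2.5,0.5) → rotate → (1.61102,-1.97601) → ×s → (3.02067,-3.70501) → (3.02,-3.71)

Cross-section at z=2.5: (10.68,-0.30) (8.86,4.85) (-2.93,9.71) (-7.45,1.28) (3.02,-3.71)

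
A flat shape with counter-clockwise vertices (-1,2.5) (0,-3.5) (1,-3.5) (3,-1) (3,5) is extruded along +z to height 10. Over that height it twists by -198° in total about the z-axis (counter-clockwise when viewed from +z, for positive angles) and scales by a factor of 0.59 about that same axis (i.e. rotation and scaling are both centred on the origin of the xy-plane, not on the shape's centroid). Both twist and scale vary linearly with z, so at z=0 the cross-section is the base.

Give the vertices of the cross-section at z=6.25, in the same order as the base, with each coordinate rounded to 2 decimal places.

Cross-section at z=6.25: (1.96,-0.41) (-2.16,1.45) (-2.58,0.83) (-1.86,-1.44) (1.85,-3.92)

t = z/height = 6.25/10 = 0.625
s = 1 + (scale-1)·z/height = 1 + (0.59-1)·6.25/10 = 0.743750
θ = twist·z/height = -198°·6.25/10 = -123.7500° = -2.159845 rad
cos θ = -0.555570, sin θ = -0.831470 (intermediates below are computed at full precision and shown rounded to 5 d.p.)
v1: (-1,2.5) → rotate → (2.63424,-0.55746) → ×s → (1.95922,-0.41461) → (1.96,-0.41)
v2: (0,-3.5) → rotate → (-2.91014,1.94450) → ×s → (-2.16442,1.44622) → (-2.16,1.45)
v3: (1,-3.5) → rotate → (-3.46571,1.11303) → ×s → (-2.57762,0.82781) → (-2.58,0.83)
v4: (3,-1) → rotate → (-2.49818,-1.93884) → ×s → (-1.85802,-1.44201) → (-1.86,-1.44)
v5: (3,5) → rotate → (2.49064,-5.27226) → ×s → (1.85241,-3.92124) → (1.85,-3.92)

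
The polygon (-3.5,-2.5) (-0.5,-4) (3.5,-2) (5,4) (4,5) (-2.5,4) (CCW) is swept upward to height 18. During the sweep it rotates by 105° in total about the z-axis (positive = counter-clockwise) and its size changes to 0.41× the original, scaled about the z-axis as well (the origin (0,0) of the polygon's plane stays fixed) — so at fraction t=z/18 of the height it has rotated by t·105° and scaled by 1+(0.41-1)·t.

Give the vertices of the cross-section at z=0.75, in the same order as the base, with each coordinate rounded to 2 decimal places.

Cross-section at z=0.75: (-3.22,-2.69) (-0.19,-3.93) (3.55,-1.68) (4.57,4.26) (3.52,5.16) (-2.73,3.70)

t = z/height = 0.75/18 = 0.0416667
s = 1 + (scale-1)·z/height = 1 + (0.41-1)·0.75/18 = 0.975417
θ = twist·z/height = 105°·0.75/18 = 4.3750° = 0.076358 rad
cos θ = 0.997086, sin θ = 0.076284 (intermediates below are computed at full precision and shown rounded to 5 d.p.)
v1: (-3.5,-2.5) → rotate → (-3.29909,-2.75971) → ×s → (-3.21799,-2.69187) → (-3.22,-2.69)
v2: (-0.5,-4) → rotate → (-0.19341,-4.02649) → ×s → (-0.18865,-3.92750) → (-0.19,-3.93)
v3: (3.5,-2) → rotate → (3.64237,-1.72718) → ×s → (3.55283,-1.68472) → (3.55,-1.68)
v4: (5,4) → rotate → (4.68029,4.36976) → ×s → (4.56524,4.26234) → (4.57,4.26)
v5: (4,5) → rotate → (3.60692,5.29057) → ×s → (3.51825,5.16051) → (3.52,5.16)
v6: (-2.5,4) → rotate → (-2.79785,3.79763) → ×s → (-2.72907,3.70428) → (-2.73,3.70)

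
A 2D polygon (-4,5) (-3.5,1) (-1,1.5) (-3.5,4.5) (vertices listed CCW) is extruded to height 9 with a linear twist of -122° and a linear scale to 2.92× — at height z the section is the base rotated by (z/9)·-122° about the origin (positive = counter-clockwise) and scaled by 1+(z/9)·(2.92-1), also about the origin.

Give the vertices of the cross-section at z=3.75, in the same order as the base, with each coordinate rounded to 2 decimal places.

Cross-section at z=3.75: (2.43,11.27) (-2.58,6.02) (0.96,3.10) (2.30,10.00)

t = z/height = 3.75/9 = 0.416667
s = 1 + (scale-1)·z/height = 1 + (2.92-1)·3.75/9 = 1.800000
θ = twist·z/height = -122°·3.75/9 = -50.8333° = -0.887209 rad
cos θ = 0.631578, sin θ = -0.775312 (intermediates below are computed at full precision and shown rounded to 5 d.p.)
v1: (-4,5) → rotate → (1.35025,6.25914) → ×s → (2.43044,11.26645) → (2.43,11.27)
v2: (-3.5,1) → rotate → (-1.43521,3.34517) → ×s → (-2.58338,6.02131) → (-2.58,6.02)
v3: (-1,1.5) → rotate → (0.53139,1.72268) → ×s → (0.95650,3.10082) → (0.96,3.10)
v4: (-3.5,4.5) → rotate → (1.27838,5.55569) → ×s → (2.30108,10.00025) → (2.30,10.00)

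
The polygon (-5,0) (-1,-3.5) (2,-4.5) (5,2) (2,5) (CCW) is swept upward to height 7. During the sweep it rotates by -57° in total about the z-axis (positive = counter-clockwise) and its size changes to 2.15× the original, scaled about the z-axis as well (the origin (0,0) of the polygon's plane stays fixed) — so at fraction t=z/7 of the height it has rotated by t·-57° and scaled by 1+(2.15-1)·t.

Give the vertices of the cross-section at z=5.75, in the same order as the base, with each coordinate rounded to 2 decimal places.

t = z/height = 5.75/7 = 0.821429
s = 1 + (scale-1)·z/height = 1 + (2.15-1)·5.75/7 = 1.944643
θ = twist·z/height = -57°·5.75/7 = -46.8214° = -0.817188 rad
cos θ = 0.684274, sin θ = -0.729225 (intermediates below are computed at full precision and shown rounded to 5 d.p.)
v1: (-5,0) → rotate → (-3.42137,3.64612) → ×s → (-6.65335,7.09041) → (-6.65,7.09)
v2: (-1,-3.5) → rotate → (-3.23656,-1.66574) → ×s → (-6.29395,-3.23926) → (-6.29,-3.24)
v3: (2,-4.5) → rotate → (-1.91296,-4.53768) → ×s → (-3.72003,-8.82417) → (-3.72,-8.82)
v4: (5,2) → rotate → (4.87982,-2.27757) → ×s → (9.48951,-4.42907) → (9.49,-4.43)
v5: (2,5) → rotate → (5.01467,1.96292) → ×s → (9.75175,3.81718) → (9.75,3.82)

Cross-section at z=5.75: (-6.65,7.09) (-6.29,-3.24) (-3.72,-8.82) (9.49,-4.43) (9.75,3.82)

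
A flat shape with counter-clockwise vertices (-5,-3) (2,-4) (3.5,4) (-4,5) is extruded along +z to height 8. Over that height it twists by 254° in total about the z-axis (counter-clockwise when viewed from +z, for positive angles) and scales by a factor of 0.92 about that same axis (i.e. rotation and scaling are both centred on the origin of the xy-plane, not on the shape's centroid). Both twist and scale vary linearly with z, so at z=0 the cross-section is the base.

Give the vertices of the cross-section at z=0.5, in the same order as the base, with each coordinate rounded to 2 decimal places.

Cross-section at z=0.5: (-3.97,-4.23) (3.00,-3.28) (2.26,4.78) (-5.19,3.70)

t = z/height = 0.5/8 = 0.0625
s = 1 + (scale-1)·z/height = 1 + (0.92-1)·0.5/8 = 0.995000
θ = twist·z/height = 254°·0.5/8 = 15.8750° = 0.277071 rad
cos θ = 0.961861, sin θ = 0.273540 (intermediates below are computed at full precision and shown rounded to 5 d.p.)
v1: (-5,-3) → rotate → (-3.98869,-4.25328) → ×s → (-3.96874,-4.23201) → (-3.97,-4.23)
v2: (2,-4) → rotate → (3.01788,-3.30036) → ×s → (3.00279,-3.28386) → (3.00,-3.28)
v3: (3.5,4) → rotate → (2.27235,4.80483) → ×s → (2.26099,4.78081) → (2.26,4.78)
v4: (-4,5) → rotate → (-5.21514,3.71515) → ×s → (-5.18907,3.69657) → (-5.19,3.70)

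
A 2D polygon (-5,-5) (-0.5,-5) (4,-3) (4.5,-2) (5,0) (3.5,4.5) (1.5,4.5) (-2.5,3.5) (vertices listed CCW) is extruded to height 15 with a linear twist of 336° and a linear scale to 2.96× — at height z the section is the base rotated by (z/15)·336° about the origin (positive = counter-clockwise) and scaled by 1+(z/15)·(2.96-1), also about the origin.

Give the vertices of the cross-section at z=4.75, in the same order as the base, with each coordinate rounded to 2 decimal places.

Cross-section at z=4.75: (10.06,-5.49) (8.00,1.51) (2.83,7.59) (1.05,7.91) (-2.29,7.77) (-8.60,3.38) (-7.68,0.27) (-4.30,-5.49)

t = z/height = 4.75/15 = 0.316667
s = 1 + (scale-1)·z/height = 1 + (2.96-1)·4.75/15 = 1.620667
θ = twist·z/height = 336°·4.75/15 = 106.4000° = 1.857030 rad
cos θ = -0.282341, sin θ = 0.959314 (intermediates below are computed at full precision and shown rounded to 5 d.p.)
v1: (-5,-5) → rotate → (6.20828,-3.38486) → ×s → (10.06155,-5.48573) → (10.06,-5.49)
v2: (-0.5,-5) → rotate → (4.93774,0.93205) → ×s → (8.00243,1.51054) → (8.00,1.51)
v3: (4,-3) → rotate → (1.74858,4.68428) → ×s → (2.83386,7.59166) → (2.83,7.59)
v4: (4.5,-2) → rotate → (0.64809,4.88160) → ×s → (1.05034,7.91144) → (1.05,7.91)
v5: (5,0) → rotate → (-1.41171,4.79657) → ×s → (-2.28791,7.77364) → (-2.29,7.77)
v6: (3.5,4.5) → rotate → (-5.30511,2.08706) → ×s → (-8.59781,3.38243) → (-8.60,3.38)
v7: (1.5,4.5) → rotate → (-4.74043,0.16843) → ×s → (-7.68265,0.27298) → (-7.68,0.27)
v8: (-2.5,3.5) → rotate → (-2.65175,-3.38648) → ×s → (-4.29760,-5.48836) → (-4.30,-5.49)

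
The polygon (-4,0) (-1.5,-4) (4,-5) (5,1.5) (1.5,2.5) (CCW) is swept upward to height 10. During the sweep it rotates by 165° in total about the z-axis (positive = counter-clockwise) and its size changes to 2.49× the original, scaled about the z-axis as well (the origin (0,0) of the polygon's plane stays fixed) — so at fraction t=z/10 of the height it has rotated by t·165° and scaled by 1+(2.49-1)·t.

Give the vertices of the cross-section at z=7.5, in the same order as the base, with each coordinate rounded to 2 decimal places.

t = z/height = 7.5/10 = 0.75
s = 1 + (scale-1)·z/height = 1 + (2.49-1)·7.5/10 = 2.117500
θ = twist·z/height = 165°·7.5/10 = 123.7500° = 2.159845 rad
cos θ = -0.555570, sin θ = 0.831470 (intermediates below are computed at full precision and shown rounded to 5 d.p.)
v1: (-4,0) → rotate → (2.22228,-3.32588) → ×s → (4.70568,-7.04255) → (4.71,-7.04)
v2: (-1.5,-4) → rotate → (4.15923,0.97508) → ×s → (8.80718,2.06472) → (8.81,2.06)
v3: (4,-5) → rotate → (1.93507,6.10373) → ×s → (4.09750,12.92465) → (4.10,12.92)
v4: (5,1.5) → rotate → (-4.02506,3.32399) → ×s → (-8.52306,7.03855) → (-8.52,7.04)
v5: (1.5,2.5) → rotate → (-2.91203,-0.14172) → ×s → (-6.16622,-0.30009) → (-6.17,-0.30)

Cross-section at z=7.5: (4.71,-7.04) (8.81,2.06) (4.10,12.92) (-8.52,7.04) (-6.17,-0.30)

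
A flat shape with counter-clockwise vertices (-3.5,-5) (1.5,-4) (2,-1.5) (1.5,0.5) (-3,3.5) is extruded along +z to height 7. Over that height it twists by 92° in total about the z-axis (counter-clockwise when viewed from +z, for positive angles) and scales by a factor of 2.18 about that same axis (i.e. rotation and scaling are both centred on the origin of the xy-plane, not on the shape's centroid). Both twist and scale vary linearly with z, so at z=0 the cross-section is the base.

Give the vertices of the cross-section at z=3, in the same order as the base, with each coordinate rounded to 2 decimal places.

t = z/height = 3/7 = 0.428571
s = 1 + (scale-1)·z/height = 1 + (2.18-1)·3/7 = 1.505714
θ = twist·z/height = 92°·3/7 = 39.4286° = 0.688158 rad
cos θ = 0.772417, sin θ = 0.635116 (intermediates below are computed at full precision and shown rounded to 5 d.p.)
v1: (-3.5,-5) → rotate → (0.47212,-6.08499) → ×s → (0.71088,-9.16226) → (0.71,-9.16)
v2: (1.5,-4) → rotate → (3.69909,-2.13699) → ×s → (5.56977,-3.21770) → (5.57,-3.22)
v3: (2,-1.5) → rotate → (2.49751,0.11161) → ×s → (3.76053,0.16805) → (3.76,0.17)
v4: (1.5,0.5) → rotate → (0.84107,1.33888) → ×s → (1.26641,2.01597) → (1.27,2.02)
v5: (-3,3.5) → rotate → (-4.54016,0.79811) → ×s → (-6.83618,1.20173) → (-6.84,1.20)

Cross-section at z=3: (0.71,-9.16) (5.57,-3.22) (3.76,0.17) (1.27,2.02) (-6.84,1.20)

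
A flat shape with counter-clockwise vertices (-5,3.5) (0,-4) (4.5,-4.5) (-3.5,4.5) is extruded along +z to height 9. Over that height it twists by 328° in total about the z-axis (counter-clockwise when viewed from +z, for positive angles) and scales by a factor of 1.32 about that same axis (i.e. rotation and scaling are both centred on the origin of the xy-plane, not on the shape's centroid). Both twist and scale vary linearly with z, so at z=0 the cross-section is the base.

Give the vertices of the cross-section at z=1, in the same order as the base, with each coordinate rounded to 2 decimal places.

t = z/height = 1/9 = 0.111111
s = 1 + (scale-1)·z/height = 1 + (1.32-1)·1/9 = 1.035556
θ = twist·z/height = 328°·1/9 = 36.4444° = 0.636076 rad
cos θ = 0.804433, sin θ = 0.594043 (intermediates below are computed at full precision and shown rounded to 5 d.p.)
v1: (-5,3.5) → rotate → (-6.10132,-0.15470) → ×s → (-6.31825,-0.16020) → (-6.32,-0.16)
v2: (0,-4) → rotate → (2.37617,-3.21773) → ×s → (2.46066,-3.33214) → (2.46,-3.33)
v3: (4.5,-4.5) → rotate → (6.29314,-0.94676) → ×s → (6.51690,-0.98042) → (6.52,-0.98)
v4: (-3.5,4.5) → rotate → (-5.48871,1.54080) → ×s → (-5.68386,1.59558) → (-5.68,1.60)

Cross-section at z=1: (-6.32,-0.16) (2.46,-3.33) (6.52,-0.98) (-5.68,1.60)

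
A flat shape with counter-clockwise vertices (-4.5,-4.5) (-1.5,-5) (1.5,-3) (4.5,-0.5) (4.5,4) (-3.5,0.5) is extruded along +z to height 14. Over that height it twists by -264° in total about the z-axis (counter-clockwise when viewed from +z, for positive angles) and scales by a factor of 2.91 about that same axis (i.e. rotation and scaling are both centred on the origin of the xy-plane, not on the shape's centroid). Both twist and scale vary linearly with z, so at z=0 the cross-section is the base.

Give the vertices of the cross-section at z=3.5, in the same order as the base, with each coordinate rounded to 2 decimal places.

Cross-section at z=3.5: (-8.78,3.37) (-7.65,-0.98) (-3.15,-3.83) (2.03,-6.37) (8.10,-3.67) (-1.43,5.02)

t = z/height = 3.5/14 = 0.25
s = 1 + (scale-1)·z/height = 1 + (2.91-1)·3.5/14 = 1.477500
θ = twist·z/height = -264°·3.5/14 = -66.0000° = -1.151917 rad
cos θ = 0.406737, sin θ = -0.913545 (intermediates below are computed at full precision and shown rounded to 5 d.p.)
v1: (-4.5,-4.5) → rotate → (-5.94127,2.28064) → ×s → (-8.77823,3.36965) → (-8.78,3.37)
v2: (-1.5,-5) → rotate → (-5.17783,-0.66337) → ×s → (-7.65025,-0.98012) → (-7.65,-0.98)
v3: (1.5,-3) → rotate → (-2.13053,-2.59053) → ×s → (-3.14786,-3.82751) → (-3.15,-3.83)
v4: (4.5,-0.5) → rotate → (1.37354,-4.31432) → ×s → (2.02941,-6.37441) → (2.03,-6.37)
v5: (4.5,4) → rotate → (5.48450,-2.48401) → ×s → (8.10334,-3.67012) → (8.10,-3.67)
v6: (-3.5,0.5) → rotate → (-0.96681,3.40078) → ×s → (-1.42846,5.02465) → (-1.43,5.02)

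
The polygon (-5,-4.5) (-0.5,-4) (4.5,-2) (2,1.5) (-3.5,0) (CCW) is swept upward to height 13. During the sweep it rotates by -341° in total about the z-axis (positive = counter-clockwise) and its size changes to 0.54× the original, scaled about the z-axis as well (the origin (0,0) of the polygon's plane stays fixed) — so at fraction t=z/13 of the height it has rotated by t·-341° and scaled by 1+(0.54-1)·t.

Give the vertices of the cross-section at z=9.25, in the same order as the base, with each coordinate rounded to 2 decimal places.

Cross-section at z=9.25: (4.23,-1.60) (2.54,0.94) (-0.20,3.31) (-1.51,0.73) (1.08,-2.09)

t = z/height = 9.25/13 = 0.711538
s = 1 + (scale-1)·z/height = 1 + (0.54-1)·9.25/13 = 0.672692
θ = twist·z/height = -341°·9.25/13 = -242.6346° = -4.234773 rad
cos θ = -0.459663, sin θ = 0.888093 (intermediates below are computed at full precision and shown rounded to 5 d.p.)
v1: (-5,-4.5) → rotate → (6.29474,-2.37198) → ×s → (4.23442,-1.59561) → (4.23,-1.60)
v2: (-0.5,-4) → rotate → (3.78220,1.39461) → ×s → (2.54426,0.93814) → (2.54,0.94)
v3: (4.5,-2) → rotate → (-0.29230,4.91575) → ×s → (-0.19663,3.30678) → (-0.20,3.31)
v4: (2,1.5) → rotate → (-2.25147,1.08669) → ×s → (-1.51454,0.73101) → (-1.51,0.73)
v5: (-3.5,0) → rotate → (1.60882,-3.10833) → ×s → (1.08224,-2.09095) → (1.08,-2.09)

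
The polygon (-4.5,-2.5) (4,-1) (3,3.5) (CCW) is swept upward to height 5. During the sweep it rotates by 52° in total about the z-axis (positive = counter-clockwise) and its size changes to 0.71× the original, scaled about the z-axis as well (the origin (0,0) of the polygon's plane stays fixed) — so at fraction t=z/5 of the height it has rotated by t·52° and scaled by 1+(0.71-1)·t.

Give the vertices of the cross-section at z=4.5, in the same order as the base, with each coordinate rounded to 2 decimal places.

t = z/height = 4.5/5 = 0.9
s = 1 + (scale-1)·z/height = 1 + (0.71-1)·4.5/5 = 0.739000
θ = twist·z/height = 52°·4.5/5 = 46.8000° = 0.816814 rad
cos θ = 0.684547, sin θ = 0.728969 (intermediates below are computed at full precision and shown rounded to 5 d.p.)
v1: (-4.5,-2.5) → rotate → (-1.25804,-4.99173) → ×s → (-0.92969,-3.68889) → (-0.93,-3.69)
v2: (4,-1) → rotate → (3.46716,2.23133) → ×s → (2.56223,1.64895) → (2.56,1.65)
v3: (3,3.5) → rotate → (-0.49775,4.58282) → ×s → (-0.36784,3.38670) → (-0.37,3.39)

Cross-section at z=4.5: (-0.93,-3.69) (2.56,1.65) (-0.37,3.39)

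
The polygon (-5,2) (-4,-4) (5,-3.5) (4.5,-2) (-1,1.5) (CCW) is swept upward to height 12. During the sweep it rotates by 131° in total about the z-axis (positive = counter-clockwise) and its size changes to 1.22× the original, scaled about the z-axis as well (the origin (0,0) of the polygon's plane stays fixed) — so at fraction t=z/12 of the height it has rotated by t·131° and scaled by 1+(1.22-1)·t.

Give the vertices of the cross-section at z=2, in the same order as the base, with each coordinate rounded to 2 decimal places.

t = z/height = 2/12 = 0.166667
s = 1 + (scale-1)·z/height = 1 + (1.22-1)·2/12 = 1.036667
θ = twist·z/height = 131°·2/12 = 21.8333° = 0.381064 rad
cos θ = 0.928270, sin θ = 0.371908 (intermediates below are computed at full precision and shown rounded to 5 d.p.)
v1: (-5,2) → rotate → (-5.38516,-0.00300) → ×s → (-5.58262,-0.00311) → (-5.58,0.00)
v2: (-4,-4) → rotate → (-2.22545,-5.20071) → ×s → (-2.30705,-5.39140) → (-2.31,-5.39)
v3: (5,-3.5) → rotate → (5.94303,-1.38940) → ×s → (6.16094,-1.44035) → (6.16,-1.44)
v4: (4.5,-2) → rotate → (4.92103,-0.18295) → ×s → (5.10147,-0.18966) → (5.10,-0.19)
v5: (-1,1.5) → rotate → (-1.48613,1.02050) → ×s → (-1.54062,1.05791) → (-1.54,1.06)

Cross-section at z=2: (-5.58,0.00) (-2.31,-5.39) (6.16,-1.44) (5.10,-0.19) (-1.54,1.06)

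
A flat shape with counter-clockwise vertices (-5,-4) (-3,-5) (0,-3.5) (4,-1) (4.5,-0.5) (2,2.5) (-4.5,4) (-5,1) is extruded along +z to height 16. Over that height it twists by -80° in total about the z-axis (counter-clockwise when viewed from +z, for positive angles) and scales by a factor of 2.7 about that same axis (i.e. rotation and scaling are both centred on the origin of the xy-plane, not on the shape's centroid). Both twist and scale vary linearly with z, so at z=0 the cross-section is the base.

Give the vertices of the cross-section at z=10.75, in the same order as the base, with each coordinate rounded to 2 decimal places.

Cross-section at z=10.75: (-13.24,3.57) (-12.44,-1.15) (-6.05,-4.43) (3.34,-8.18) (4.84,-8.41) (6.85,-0.29) (1.21,12.84) (-4.61,9.90)

t = z/height = 10.75/16 = 0.671875
s = 1 + (scale-1)·z/height = 1 + (2.7-1)·10.75/16 = 2.142188
θ = twist·z/height = -80°·10.75/16 = -53.7500° = -0.938114 rad
cos θ = 0.591310, sin θ = -0.806445 (intermediates below are computed at full precision and shown rounded to 5 d.p.)
v1: (-5,-4) → rotate → (-6.18233,1.66698) → ×s → (-13.24370,3.57099) → (-13.24,3.57)
v2: (-3,-5) → rotate → (-5.80615,-0.53721) → ×s → (-12.43787,-1.15081) → (-12.44,-1.15)
v3: (0,-3.5) → rotate → (-2.82256,-2.06958) → ×s → (-6.04644,-4.43344) → (-6.05,-4.43)
v4: (4,-1) → rotate → (1.55879,-3.81709) → ×s → (3.33923,-8.17692) → (3.34,-8.18)
v5: (4.5,-0.5) → rotate → (2.25767,-3.92466) → ×s → (4.83635,-8.40735) → (4.84,-8.41)
v6: (2,2.5) → rotate → (3.19873,-0.13462) → ×s → (6.85228,-0.28837) → (6.85,-0.29)
v7: (-4.5,4) → rotate → (0.56488,5.99424) → ×s → (1.21009,12.84078) → (1.21,12.84)
v8: (-5,1) → rotate → (-2.15010,4.62353) → ×s → (-4.60593,9.90447) → (-4.61,9.90)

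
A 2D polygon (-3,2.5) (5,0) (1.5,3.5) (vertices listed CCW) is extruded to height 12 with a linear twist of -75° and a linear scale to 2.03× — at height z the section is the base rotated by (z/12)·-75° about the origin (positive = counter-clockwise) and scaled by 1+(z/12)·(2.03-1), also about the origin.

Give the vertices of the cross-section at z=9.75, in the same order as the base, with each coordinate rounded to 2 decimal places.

t = z/height = 9.75/12 = 0.8125
s = 1 + (scale-1)·z/height = 1 + (2.03-1)·9.75/12 = 1.836875
θ = twist·z/height = -75°·9.75/12 = -60.9375° = -1.063560 rad
cos θ = 0.485763, sin θ = -0.874090 (intermediates below are computed at full precision and shown rounded to 5 d.p.)
v1: (-3,2.5) → rotate → (0.72794,3.83668) → ×s → (1.33713,7.04750) → (1.34,7.05)
v2: (5,0) → rotate → (2.42882,-4.37045) → ×s → (4.46143,-8.02797) → (4.46,-8.03)
v3: (1.5,3.5) → rotate → (3.78796,0.38904) → ×s → (6.95801,0.71461) → (6.96,0.71)

Cross-section at z=9.75: (1.34,7.05) (4.46,-8.03) (6.96,0.71)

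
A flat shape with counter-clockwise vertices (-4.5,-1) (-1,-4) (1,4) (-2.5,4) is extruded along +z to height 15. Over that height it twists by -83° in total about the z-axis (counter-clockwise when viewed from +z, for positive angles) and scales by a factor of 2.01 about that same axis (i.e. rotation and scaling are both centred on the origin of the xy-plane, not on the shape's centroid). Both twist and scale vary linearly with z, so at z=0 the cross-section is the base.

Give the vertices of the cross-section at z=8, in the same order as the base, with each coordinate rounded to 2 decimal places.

Cross-section at z=8: (-6.03,3.73) (-5.40,-3.33) (5.40,3.33) (1.54,7.09)

t = z/height = 8/15 = 0.533333
s = 1 + (scale-1)·z/height = 1 + (2.01-1)·8/15 = 1.538667
θ = twist·z/height = -83°·8/15 = -44.2667° = -0.772599 rad
cos θ = 0.716099, sin θ = -0.697999 (intermediates below are computed at full precision and shown rounded to 5 d.p.)
v1: (-4.5,-1) → rotate → (-3.92044,2.42490) → ×s → (-6.03226,3.73111) → (-6.03,3.73)
v2: (-1,-4) → rotate → (-3.50809,-2.16640) → ×s → (-5.39779,-3.33336) → (-5.40,-3.33)
v3: (1,4) → rotate → (3.50809,2.16640) → ×s → (5.39779,3.33336) → (5.40,3.33)
v4: (-2.5,4) → rotate → (1.00175,4.60939) → ×s → (1.54136,7.09232) → (1.54,7.09)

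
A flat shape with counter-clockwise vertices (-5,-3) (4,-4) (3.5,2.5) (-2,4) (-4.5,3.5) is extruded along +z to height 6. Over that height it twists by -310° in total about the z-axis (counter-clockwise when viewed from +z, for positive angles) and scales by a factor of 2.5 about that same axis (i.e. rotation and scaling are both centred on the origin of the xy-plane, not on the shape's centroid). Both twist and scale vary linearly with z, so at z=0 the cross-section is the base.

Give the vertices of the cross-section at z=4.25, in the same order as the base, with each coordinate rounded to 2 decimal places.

Cross-section at z=4.25: (11.89,-1.80) (-1.10,11.62) (-8.85,0.63) (-2.08,-8.99) (2.55,-11.48)

t = z/height = 4.25/6 = 0.708333
s = 1 + (scale-1)·z/height = 1 + (2.5-1)·4.25/6 = 2.062500
θ = twist·z/height = -310°·4.25/6 = -219.5833° = -3.832452 rad
cos θ = -0.770699, sin θ = 0.637200 (intermediates below are computed at full precision and shown rounded to 5 d.p.)
v1: (-5,-3) → rotate → (5.76509,-0.87390) → ×s → (11.89050,-1.80243) → (11.89,-1.80)
v2: (4,-4) → rotate → (-0.53400,5.63159) → ×s → (-1.10137,11.61516) → (-1.10,11.62)
v3: (3.5,2.5) → rotate → (-4.29044,0.30345) → ×s → (-8.84904,0.62587) → (-8.85,0.63)
v4: (-2,4) → rotate → (-1.00740,-4.35719) → ×s → (-2.07777,-8.98671) → (-2.08,-8.99)
v5: (-4.5,3.5) → rotate → (1.23794,-5.56484) → ×s → (2.55326,-11.47749) → (2.55,-11.48)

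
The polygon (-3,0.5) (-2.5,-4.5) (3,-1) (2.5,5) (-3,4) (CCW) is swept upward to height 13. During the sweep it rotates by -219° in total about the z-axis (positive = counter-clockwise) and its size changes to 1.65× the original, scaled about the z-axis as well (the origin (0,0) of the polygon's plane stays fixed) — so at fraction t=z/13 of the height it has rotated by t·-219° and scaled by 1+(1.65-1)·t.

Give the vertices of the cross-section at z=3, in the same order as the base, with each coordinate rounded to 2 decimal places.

Cross-section at z=3: (-1.75,3.03) (-5.82,-1.07) (1.30,-3.39) (6.27,1.43) (1.36,5.59)

t = z/height = 3/13 = 0.230769
s = 1 + (scale-1)·z/height = 1 + (1.65-1)·3/13 = 1.150000
θ = twist·z/height = -219°·3/13 = -50.5385° = -0.882063 rad
cos θ = 0.635560, sin θ = -0.772051 (intermediates below are computed at full precision and shown rounded to 5 d.p.)
v1: (-3,0.5) → rotate → (-1.52065,2.63393) → ×s → (-1.74875,3.02902) → (-1.75,3.03)
v2: (-2.5,-4.5) → rotate → (-5.06313,-0.92989) → ×s → (-5.82260,-1.06938) → (-5.82,-1.07)
v3: (3,-1) → rotate → (1.13463,-2.95171) → ×s → (1.30482,-3.39447) → (1.30,-3.39)
v4: (2.5,5) → rotate → (5.44916,1.24767) → ×s → (6.26653,1.43482) → (6.27,1.43)
v5: (-3,4) → rotate → (1.18153,4.85839) → ×s → (1.35875,5.58715) → (1.36,5.59)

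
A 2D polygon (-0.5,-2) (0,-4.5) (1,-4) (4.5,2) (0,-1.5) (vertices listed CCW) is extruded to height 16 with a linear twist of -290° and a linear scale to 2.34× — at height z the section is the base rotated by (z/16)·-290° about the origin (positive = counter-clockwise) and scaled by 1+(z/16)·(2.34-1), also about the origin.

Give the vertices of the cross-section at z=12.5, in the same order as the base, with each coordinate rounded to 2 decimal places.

Cross-section at z=12.5: (3.68,2.07) (6.69,6.33) (4.54,7.12) (-9.31,3.87) (2.23,2.11)

t = z/height = 12.5/16 = 0.78125
s = 1 + (scale-1)·z/height = 1 + (2.34-1)·12.5/16 = 2.046875
θ = twist·z/height = -290°·12.5/16 = -226.5625° = -3.954262 rad
cos θ = -0.687563, sin θ = 0.726125 (intermediates below are computed at full precision and shown rounded to 5 d.p.)
v1: (-0.5,-2) → rotate → (1.79603,1.01206) → ×s → (3.67625,2.07157) → (3.68,2.07)
v2: (0,-4.5) → rotate → (3.26756,3.09403) → ×s → (6.68829,6.33310) → (6.69,6.33)
v3: (1,-4) → rotate → (2.21694,3.47638) → ×s → (4.53779,7.11571) → (4.54,7.12)
v4: (4.5,2) → rotate → (-4.54628,1.89244) → ×s → (-9.30567,3.87358) → (-9.31,3.87)
v5: (0,-1.5) → rotate → (1.08919,1.03134) → ×s → (2.22943,2.11103) → (2.23,2.11)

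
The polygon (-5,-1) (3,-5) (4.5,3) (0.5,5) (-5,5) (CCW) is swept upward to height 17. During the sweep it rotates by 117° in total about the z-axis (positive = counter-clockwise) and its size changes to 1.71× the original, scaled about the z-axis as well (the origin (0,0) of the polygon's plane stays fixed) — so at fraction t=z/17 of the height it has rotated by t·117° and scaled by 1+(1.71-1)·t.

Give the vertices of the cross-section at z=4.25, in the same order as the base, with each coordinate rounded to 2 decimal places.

t = z/height = 4.25/17 = 0.25
s = 1 + (scale-1)·z/height = 1 + (1.71-1)·4.25/17 = 1.177500
θ = twist·z/height = 117°·4.25/17 = 29.2500° = 0.510509 rad
cos θ = 0.872496, sin θ = 0.488621 (intermediates below are computed at full precision and shown rounded to 5 d.p.)
v1: (-5,-1) → rotate → (-3.87386,-3.31560) → ×s → (-4.56147,-3.90412) → (-4.56,-3.90)
v2: (3,-5) → rotate → (5.06059,-2.89662) → ×s → (5.95885,-3.41077) → (5.96,-3.41)
v3: (4.5,3) → rotate → (2.46037,4.81628) → ×s → (2.89708,5.67117) → (2.90,5.67)
v4: (0.5,5) → rotate → (-2.00686,4.60679) → ×s → (-2.36308,5.42450) → (-2.36,5.42)
v5: (-5,5) → rotate → (-6.80559,1.91937) → ×s → (-8.01358,2.26006) → (-8.01,2.26)

Cross-section at z=4.25: (-4.56,-3.90) (5.96,-3.41) (2.90,5.67) (-2.36,5.42) (-8.01,2.26)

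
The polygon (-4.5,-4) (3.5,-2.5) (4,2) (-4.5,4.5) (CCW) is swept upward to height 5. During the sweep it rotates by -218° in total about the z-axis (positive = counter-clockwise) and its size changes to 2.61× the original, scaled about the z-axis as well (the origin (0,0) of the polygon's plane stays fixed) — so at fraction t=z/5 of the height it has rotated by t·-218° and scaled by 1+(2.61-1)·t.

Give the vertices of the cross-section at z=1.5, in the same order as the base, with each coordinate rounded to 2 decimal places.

t = z/height = 1.5/5 = 0.3
s = 1 + (scale-1)·z/height = 1 + (2.61-1)·1.5/5 = 1.483000
θ = twist·z/height = -218°·1.5/5 = -65.4000° = -1.141445 rad
cos θ = 0.416281, sin θ = -0.909236 (intermediates below are computed at full precision and shown rounded to 5 d.p.)
v1: (-4.5,-4) → rotate → (-5.51021,2.42644) → ×s → (-8.17164,3.59841) → (-8.17,3.60)
v2: (3.5,-2.5) → rotate → (-0.81611,-4.22303) → ×s → (-1.21029,-6.26275) → (-1.21,-6.26)
v3: (4,2) → rotate → (3.48360,-2.80438) → ×s → (5.16617,-4.15890) → (5.17,-4.16)
v4: (-4.5,4.5) → rotate → (2.21830,5.96483) → ×s → (3.28974,8.84584) → (3.29,8.85)

Cross-section at z=1.5: (-8.17,3.60) (-1.21,-6.26) (5.17,-4.16) (3.29,8.85)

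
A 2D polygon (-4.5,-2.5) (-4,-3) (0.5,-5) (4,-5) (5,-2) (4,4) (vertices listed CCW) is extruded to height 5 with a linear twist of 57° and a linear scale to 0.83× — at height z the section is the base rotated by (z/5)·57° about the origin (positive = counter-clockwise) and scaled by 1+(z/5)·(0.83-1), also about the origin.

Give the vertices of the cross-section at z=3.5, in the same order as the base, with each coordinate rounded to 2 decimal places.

Cross-section at z=3.5: (-1.63,-4.23) (-1.01,-4.29) (3.16,-3.10) (5.53,-1.12) (4.51,1.47) (0.44,4.96)

t = z/height = 3.5/5 = 0.7
s = 1 + (scale-1)·z/height = 1 + (0.83-1)·3.5/5 = 0.881000
θ = twist·z/height = 57°·3.5/5 = 39.9000° = 0.696386 rad
cos θ = 0.767165, sin θ = 0.641450 (intermediates below are computed at full precision and shown rounded to 5 d.p.)
v1: (-4.5,-2.5) → rotate → (-1.84862,-4.80444) → ×s → (-1.62863,-4.23271) → (-1.63,-4.23)
v2: (-4,-3) → rotate → (-1.14431,-4.86729) → ×s → (-1.00814,-4.28809) → (-1.01,-4.29)
v3: (0.5,-5) → rotate → (3.59083,-3.51510) → ×s → (3.16352,-3.09680) → (3.16,-3.10)
v4: (4,-5) → rotate → (6.27591,-1.27003) → ×s → (5.52908,-1.11889) → (5.53,-1.12)
v5: (5,-2) → rotate → (5.11873,1.67292) → ×s → (4.50960,1.47384) → (4.51,1.47)
v6: (4,4) → rotate → (0.50286,5.63446) → ×s → (0.44302,4.96396) → (0.44,4.96)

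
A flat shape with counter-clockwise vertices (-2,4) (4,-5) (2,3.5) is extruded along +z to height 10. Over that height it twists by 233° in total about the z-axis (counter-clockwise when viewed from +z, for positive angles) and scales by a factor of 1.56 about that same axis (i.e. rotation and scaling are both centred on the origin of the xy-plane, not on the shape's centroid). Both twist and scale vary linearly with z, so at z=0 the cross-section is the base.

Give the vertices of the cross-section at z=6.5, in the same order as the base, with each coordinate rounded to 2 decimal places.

t = z/height = 6.5/10 = 0.65
s = 1 + (scale-1)·z/height = 1 + (1.56-1)·6.5/10 = 1.364000
θ = twist·z/height = 233°·6.5/10 = 151.4500° = 2.643301 rad
cos θ = -0.878400, sin θ = 0.477925 (intermediates below are computed at full precision and shown rounded to 5 d.p.)
v1: (-2,4) → rotate → (-0.15490,-4.46945) → ×s → (-0.21129,-6.09633) → (-0.21,-6.10)
v2: (4,-5) → rotate → (-1.12397,6.30370) → ×s → (-1.53310,8.59825) → (-1.53,8.60)
v3: (2,3.5) → rotate → (-3.42954,-2.11855) → ×s → (-4.67789,-2.88970) → (-4.68,-2.89)

Cross-section at z=6.5: (-0.21,-6.10) (-1.53,8.60) (-4.68,-2.89)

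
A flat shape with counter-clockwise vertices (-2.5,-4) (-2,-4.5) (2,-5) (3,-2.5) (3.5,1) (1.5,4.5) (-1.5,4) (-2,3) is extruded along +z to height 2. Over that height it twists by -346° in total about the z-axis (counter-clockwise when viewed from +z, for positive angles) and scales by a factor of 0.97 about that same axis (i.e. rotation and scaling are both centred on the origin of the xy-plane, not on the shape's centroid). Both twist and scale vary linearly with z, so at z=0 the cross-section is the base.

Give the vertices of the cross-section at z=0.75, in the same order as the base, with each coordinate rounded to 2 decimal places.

t = z/height = 0.75/2 = 0.375
s = 1 + (scale-1)·z/height = 1 + (0.97-1)·0.75/2 = 0.988750
θ = twist·z/height = -346°·0.75/2 = -129.7500° = -2.264565 rad
cos θ = -0.639439, sin θ = -0.768842 (intermediates below are computed at full precision and shown rounded to 5 d.p.)
v1: (-2.5,-4) → rotate → (-1.47677,4.47986) → ×s → (-1.46016,4.42946) → (-1.46,4.43)
v2: (-2,-4.5) → rotate → (-2.18091,4.41516) → ×s → (-2.15638,4.36549) → (-2.16,4.37)
v3: (2,-5) → rotate → (-5.12309,1.65951) → ×s → (-5.06545,1.64084) → (-5.07,1.64)
v4: (3,-2.5) → rotate → (-3.84042,-0.70793) → ×s → (-3.79722,-0.69996) → (-3.80,-0.70)
v5: (3.5,1) → rotate → (-1.46919,-3.33039) → ×s → (-1.45267,-3.29292) → (-1.45,-3.29)
v6: (1.5,4.5) → rotate → (2.50063,-4.03074) → ×s → (2.47250,-3.98539) → (2.47,-3.99)
v7: (-1.5,4) → rotate → (4.03453,-1.40449) → ×s → (3.98914,-1.38869) → (3.99,-1.39)
v8: (-2,3) → rotate → (3.58540,-0.38063) → ×s → (3.54507,-0.37635) → (3.55,-0.38)

Cross-section at z=0.75: (-1.46,4.43) (-2.16,4.37) (-5.07,1.64) (-3.80,-0.70) (-1.45,-3.29) (2.47,-3.99) (3.99,-1.39) (3.55,-0.38)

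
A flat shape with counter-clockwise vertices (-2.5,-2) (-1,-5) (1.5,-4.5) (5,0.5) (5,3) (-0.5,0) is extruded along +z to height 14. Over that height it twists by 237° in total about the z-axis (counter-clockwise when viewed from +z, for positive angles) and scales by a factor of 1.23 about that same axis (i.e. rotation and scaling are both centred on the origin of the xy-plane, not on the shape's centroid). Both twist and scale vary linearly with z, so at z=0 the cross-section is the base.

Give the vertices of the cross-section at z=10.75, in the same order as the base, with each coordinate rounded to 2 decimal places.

Cross-section at z=10.75: (2.86,2.45) (0.97,5.92) (-1.95,5.23) (-5.86,-0.79) (-5.76,-3.73) (0.59,0.02)

t = z/height = 10.75/14 = 0.767857
s = 1 + (scale-1)·z/height = 1 + (1.23-1)·10.75/14 = 1.176607
θ = twist·z/height = 237°·10.75/14 = 181.9821° = 3.176188 rad
cos θ = -0.999402, sin θ = -0.034588 (intermediates below are computed at full precision and shown rounded to 5 d.p.)
v1: (-2.5,-2) → rotate → (2.42933,2.08527) → ×s → (2.85836,2.45355) → (2.86,2.45)
v2: (-1,-5) → rotate → (0.82646,5.03160) → ×s → (0.97242,5.92021) → (0.97,5.92)
v3: (1.5,-4.5) → rotate → (-1.65475,4.44543) → ×s → (-1.94699,5.23052) → (-1.95,5.23)
v4: (5,0.5) → rotate → (-4.97971,-0.67264) → ×s → (-5.85917,-0.79143) → (-5.86,-0.79)
v5: (5,3) → rotate → (-4.89324,-3.17115) → ×s → (-5.75743,-3.73119) → (-5.76,-3.73)
v6: (-0.5,0) → rotate → (0.49970,0.01729) → ×s → (0.58795,0.02035) → (0.59,0.02)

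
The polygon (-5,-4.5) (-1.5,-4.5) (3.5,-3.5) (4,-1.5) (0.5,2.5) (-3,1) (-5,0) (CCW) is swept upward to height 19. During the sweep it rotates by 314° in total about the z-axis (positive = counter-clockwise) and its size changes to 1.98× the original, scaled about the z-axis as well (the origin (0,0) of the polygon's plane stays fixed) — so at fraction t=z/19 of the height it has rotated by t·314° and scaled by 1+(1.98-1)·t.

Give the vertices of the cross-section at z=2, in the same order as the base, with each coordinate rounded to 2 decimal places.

t = z/height = 2/19 = 0.105263
s = 1 + (scale-1)·z/height = 1 + (1.98-1)·2/19 = 1.103158
θ = twist·z/height = 314°·2/19 = 33.0526° = 0.576877 rad
cos θ = 0.838170, sin θ = 0.545409 (intermediates below are computed at full precision and shown rounded to 5 d.p.)
v1: (-5,-4.5) → rotate → (-1.73651,-6.49881) → ×s → (-1.91564,-7.16921) → (-1.92,-7.17)
v2: (-1.5,-4.5) → rotate → (1.19709,-4.58988) → ×s → (1.32058,-5.06336) → (1.32,-5.06)
v3: (3.5,-3.5) → rotate → (4.84253,-1.02466) → ×s → (5.34207,-1.13036) → (5.34,-1.13)
v4: (4,-1.5) → rotate → (4.17079,0.92438) → ×s → (4.60104,1.01974) → (4.60,1.02)
v5: (0.5,2.5) → rotate → (-0.94444,2.36813) → ×s → (-1.04186,2.61242) → (-1.04,2.61)
v6: (-3,1) → rotate → (-3.05992,-0.79806) → ×s → (-3.37557,-0.88038) → (-3.38,-0.88)
v7: (-5,0) → rotate → (-4.19085,-2.72705) → ×s → (-4.62317,-3.00836) → (-4.62,-3.01)

Cross-section at z=2: (-1.92,-7.17) (1.32,-5.06) (5.34,-1.13) (4.60,1.02) (-1.04,2.61) (-3.38,-0.88) (-4.62,-3.01)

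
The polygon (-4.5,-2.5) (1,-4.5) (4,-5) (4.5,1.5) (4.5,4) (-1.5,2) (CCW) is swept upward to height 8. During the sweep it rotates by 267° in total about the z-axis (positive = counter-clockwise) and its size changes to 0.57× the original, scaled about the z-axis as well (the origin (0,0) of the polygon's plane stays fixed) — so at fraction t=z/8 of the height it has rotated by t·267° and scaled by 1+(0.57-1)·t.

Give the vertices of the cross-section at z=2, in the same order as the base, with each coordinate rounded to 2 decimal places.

t = z/height = 2/8 = 0.25
s = 1 + (scale-1)·z/height = 1 + (0.57-1)·2/8 = 0.892500
θ = twist·z/height = 267°·2/8 = 66.7500° = 1.165007 rad
cos θ = 0.394744, sin θ = 0.918791 (intermediates below are computed at full precision and shown rounded to 5 d.p.)
v1: (-4.5,-2.5) → rotate → (0.52063,-5.12142) → ×s → (0.46466,-4.57087) → (0.46,-4.57)
v2: (1,-4.5) → rotate → (4.52930,-0.85756) → ×s → (4.04240,-0.76537) → (4.04,-0.77)
v3: (4,-5) → rotate → (6.17293,1.70145) → ×s → (5.50934,1.51854) → (5.51,1.52)
v4: (4.5,1.5) → rotate → (0.39816,4.72668) → ×s → (0.35536,4.21856) → (0.36,4.22)
v5: (4.5,4) → rotate → (-1.89882,5.71354) → ×s → (-1.69469,5.09933) → (-1.69,5.10)
v6: (-1.5,2) → rotate → (-2.42970,-0.58870) → ×s → (-2.16851,-0.52541) → (-2.17,-0.53)

Cross-section at z=2: (0.46,-4.57) (4.04,-0.77) (5.51,1.52) (0.36,4.22) (-1.69,5.10) (-2.17,-0.53)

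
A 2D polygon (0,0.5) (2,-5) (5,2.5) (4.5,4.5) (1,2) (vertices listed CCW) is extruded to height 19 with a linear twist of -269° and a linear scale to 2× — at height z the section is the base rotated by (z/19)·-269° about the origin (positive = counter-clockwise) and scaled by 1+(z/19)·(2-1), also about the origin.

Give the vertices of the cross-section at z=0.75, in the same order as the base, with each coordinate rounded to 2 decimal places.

Cross-section at z=0.75: (0.10,0.51) (1.09,-5.49) (5.59,1.60) (5.46,3.74) (1.40,1.85)

t = z/height = 0.75/19 = 0.0394737
s = 1 + (scale-1)·z/height = 1 + (2-1)·0.75/19 = 1.039474
θ = twist·z/height = -269°·0.75/19 = -10.6184° = -0.185326 rad
cos θ = 0.982876, sin θ = -0.184267 (intermediates below are computed at full precision and shown rounded to 5 d.p.)
v1: (0,0.5) → rotate → (0.09213,0.49144) → ×s → (0.09577,0.51084) → (0.10,0.51)
v2: (2,-5) → rotate → (1.04442,-5.28292) → ×s → (1.08564,-5.49145) → (1.09,-5.49)
v3: (5,2.5) → rotate → (5.37505,1.53585) → ×s → (5.58722,1.59648) → (5.59,1.60)
v4: (4.5,4.5) → rotate → (5.25215,3.59374) → ×s → (5.45947,3.73560) → (5.46,3.74)
v5: (1,2) → rotate → (1.35141,1.78148) → ×s → (1.40476,1.85181) → (1.40,1.85)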